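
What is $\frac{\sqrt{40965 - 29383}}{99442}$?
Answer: $\frac{\sqrt{11582}}{99442} \approx 0.0010822$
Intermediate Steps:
$\frac{\sqrt{40965 - 29383}}{99442} = \sqrt{11582} \cdot \frac{1}{99442} = \frac{\sqrt{11582}}{99442}$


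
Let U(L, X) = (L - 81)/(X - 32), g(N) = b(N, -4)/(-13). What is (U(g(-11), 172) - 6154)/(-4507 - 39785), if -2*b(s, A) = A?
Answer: 2240267/16122288 ≈ 0.13895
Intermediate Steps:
b(s, A) = -A/2
g(N) = -2/13 (g(N) = -½*(-4)/(-13) = 2*(-1/13) = -2/13)
U(L, X) = (-81 + L)/(-32 + X)
(U(g(-11), 172) - 6154)/(-4507 - 39785) = ((-81 - 2/13)/(-32 + 172) - 6154)/(-4507 - 39785) = (-1055/13/140 - 6154)/(-44292) = ((1/140)*(-1055/13) - 6154)*(-1/44292) = (-211/364 - 6154)*(-1/44292) = -2240267/364*(-1/44292) = 2240267/16122288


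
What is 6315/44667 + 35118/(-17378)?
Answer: -243145606/129370521 ≈ -1.8795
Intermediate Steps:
6315/44667 + 35118/(-17378) = 6315*(1/44667) + 35118*(-1/17378) = 2105/14889 - 17559/8689 = -243145606/129370521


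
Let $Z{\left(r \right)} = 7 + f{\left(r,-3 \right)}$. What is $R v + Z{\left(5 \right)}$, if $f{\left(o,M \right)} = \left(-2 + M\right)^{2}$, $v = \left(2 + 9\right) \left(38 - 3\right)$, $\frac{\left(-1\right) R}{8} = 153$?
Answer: $-471208$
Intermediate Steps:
$R = -1224$ ($R = \left(-8\right) 153 = -1224$)
$v = 385$ ($v = 11 \cdot 35 = 385$)
$Z{\left(r \right)} = 32$ ($Z{\left(r \right)} = 7 + \left(-2 - 3\right)^{2} = 7 + \left(-5\right)^{2} = 7 + 25 = 32$)
$R v + Z{\left(5 \right)} = \left(-1224\right) 385 + 32 = -471240 + 32 = -471208$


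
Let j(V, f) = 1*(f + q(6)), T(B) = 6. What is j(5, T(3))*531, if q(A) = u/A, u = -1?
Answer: 6195/2 ≈ 3097.5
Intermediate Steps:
q(A) = -1/A
j(V, f) = -1/6 + f (j(V, f) = 1*(f - 1/6) = 1*(-1/6 + f) = -1/6 + f)
j(5, T(3))*531 = (-1/6 + 6)*531 = (35/6)*531 = 6195/2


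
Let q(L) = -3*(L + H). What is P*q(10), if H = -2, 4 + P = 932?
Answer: -22272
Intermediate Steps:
P = 928 (P = -4 + 932 = 928)
q(L) = 6 - 3*L (q(L) = -3*(L - 2) = -3*(-2 + L) = 6 - 3*L)
P*q(10) = 928*(6 - 3*10) = 928*(6 - 30) = 928*(-24) = -22272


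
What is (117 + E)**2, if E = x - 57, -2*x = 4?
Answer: 3364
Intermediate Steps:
x = -2 (x = -1/2*4 = -2)
E = -59 (E = -2 - 57 = -59)
(117 + E)**2 = (117 - 59)**2 = 58**2 = 3364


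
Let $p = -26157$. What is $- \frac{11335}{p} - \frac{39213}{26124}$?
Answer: $- \frac{243192967}{227775156} \approx -1.0677$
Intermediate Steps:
$- \frac{11335}{p} - \frac{39213}{26124} = - \frac{11335}{-26157} - \frac{39213}{26124} = \left(-11335\right) \left(- \frac{1}{26157}\right) - \frac{13071}{8708} = \frac{11335}{26157} - \frac{13071}{8708} = - \frac{243192967}{227775156}$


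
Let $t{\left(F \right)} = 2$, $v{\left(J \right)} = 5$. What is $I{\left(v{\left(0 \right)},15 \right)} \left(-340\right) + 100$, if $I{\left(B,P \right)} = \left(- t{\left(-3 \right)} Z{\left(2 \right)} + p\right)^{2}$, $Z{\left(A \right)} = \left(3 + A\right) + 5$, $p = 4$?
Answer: $-86940$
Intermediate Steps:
$Z{\left(A \right)} = 8 + A$
$I{\left(B,P \right)} = 256$ ($I{\left(B,P \right)} = \left(\left(-1\right) 2 \left(8 + 2\right) + 4\right)^{2} = \left(\left(-2\right) 10 + 4\right)^{2} = \left(-20 + 4\right)^{2} = \left(-16\right)^{2} = 256$)
$I{\left(v{\left(0 \right)},15 \right)} \left(-340\right) + 100 = 256 \left(-340\right) + 100 = -87040 + 100 = -86940$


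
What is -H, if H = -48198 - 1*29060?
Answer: 77258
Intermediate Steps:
H = -77258 (H = -48198 - 29060 = -77258)
-H = -1*(-77258) = 77258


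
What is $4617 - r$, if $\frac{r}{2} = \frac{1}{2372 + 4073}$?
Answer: $\frac{29756563}{6445} \approx 4617.0$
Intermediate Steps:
$r = \frac{2}{6445}$ ($r = \frac{2}{2372 + 4073} = \frac{2}{6445} \approx 0.00031032$)
$4617 - r = 4617 - \frac{2}{6445} = \frac{29756563}{6445}$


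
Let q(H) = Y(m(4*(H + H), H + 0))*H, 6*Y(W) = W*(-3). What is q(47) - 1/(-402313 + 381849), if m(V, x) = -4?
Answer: 1923617/20464 ≈ 94.000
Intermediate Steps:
Y(W) = -W/2 (Y(W) = (W*(-3))/6 = (-3*W)/6 = -W/2)
q(H) = 2*H (q(H) = (-1/2*(-4))*H = 2*H)
q(47) - 1/(-402313 + 381849) = 2*47 - 1/(-402313 + 381849) = 94 - 1/(-20464) = 94 - 1*(-1/20464) = 94 + 1/20464 = 1923617/20464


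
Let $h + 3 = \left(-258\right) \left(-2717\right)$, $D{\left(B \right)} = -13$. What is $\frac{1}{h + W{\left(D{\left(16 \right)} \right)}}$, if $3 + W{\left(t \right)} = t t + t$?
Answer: $\frac{1}{701136} \approx 1.4263 \cdot 10^{-6}$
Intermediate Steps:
$h = 700983$ ($h = -3 - -700986 = -3 + 700986 = 700983$)
$W{\left(t \right)} = -3 + t + t^{2}$ ($W{\left(t \right)} = -3 + \left(t t + t\right) = -3 + \left(t^{2} + t\right) = -3 + \left(t + t^{2}\right) = -3 + t + t^{2}$)
$\frac{1}{h + W{\left(D{\left(16 \right)} \right)}} = \frac{1}{700983 - \left(16 - 169\right)} = \frac{1}{700983 - -153} = \frac{1}{700983 + 153} = \frac{1}{701136}$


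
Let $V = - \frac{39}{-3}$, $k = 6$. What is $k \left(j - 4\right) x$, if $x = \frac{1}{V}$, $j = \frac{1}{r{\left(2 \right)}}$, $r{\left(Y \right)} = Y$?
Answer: $- \frac{21}{13} \approx -1.6154$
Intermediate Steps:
$j = \frac{1}{2} \approx 0.5$
$V = 13$ ($V = \left(-39\right) \left(- \frac{1}{3}\right) = 13$)
$x = \frac{1}{13} \approx 0.076923$
$k \left(j - 4\right) x = 6 \left(\frac{1}{2} - 4\right) \frac{1}{13} = 6 \left(- \frac{7}{2}\right) \frac{1}{13} = \left(-21\right) \frac{1}{13} = - \frac{21}{13}$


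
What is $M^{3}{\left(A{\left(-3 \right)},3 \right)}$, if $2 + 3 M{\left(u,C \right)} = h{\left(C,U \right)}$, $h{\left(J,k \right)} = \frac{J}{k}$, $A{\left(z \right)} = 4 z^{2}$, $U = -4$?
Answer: $- \frac{1331}{1728} \approx -0.77025$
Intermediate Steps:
$M{\left(u,C \right)} = - \frac{2}{3} - \frac{C}{12}$ ($M{\left(u,C \right)} = - \frac{2}{3} + \frac{C \frac{1}{-4}}{3} = - \frac{2}{3} + \frac{C \left(- \frac{1}{4}\right)}{3} = - \frac{2}{3} + \frac{\left(- \frac{1}{4}\right) C}{3} = - \frac{2}{3} - \frac{C}{12}$)
$M^{3}{\left(A{\left(-3 \right)},3 \right)} = \left(- \frac{2}{3} - \frac{1}{4}\right)^{3} = \left(- \frac{11}{12}\right)^{3} = - \frac{1331}{1728}$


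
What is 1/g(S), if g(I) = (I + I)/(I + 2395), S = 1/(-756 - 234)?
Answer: -2371049/2 ≈ -1.1855e+6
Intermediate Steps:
S = -1/990 (S = 1/(-990) = -1/990 ≈ -0.0010101)
g(I) = 2*I/(2395 + I) (g(I) = (2*I)/(2395 + I) = 2*I/(2395 + I))
1/g(S) = 1/(2*(-1/990)/(2395 - 1/990)) = 1/(2*(-1/990)/(2371049/990)) = 1/(2*(-1/990)*(990/2371049)) = 1/(-2/2371049) = -2371049/2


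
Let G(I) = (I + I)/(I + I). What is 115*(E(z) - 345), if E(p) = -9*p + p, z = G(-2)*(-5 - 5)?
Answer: -30475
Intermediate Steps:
G(I) = 1 (G(I) = (2*I)/((2*I)) = (2*I)*(1/(2*I)) = 1)
z = -10 (z = 1*(-5 - 5) = 1*(-10) = -10)
E(p) = -8*p
115*(E(z) - 345) = 115*(-8*(-10) - 345) = 115*(80 - 345) = 115*(-265) = -30475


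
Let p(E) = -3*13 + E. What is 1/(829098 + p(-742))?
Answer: 1/828317 ≈ 1.2073e-6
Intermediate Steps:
p(E) = -39 + E
1/(829098 + p(-742)) = 1/(829098 + (-39 - 742)) = 1/(829098 - 781) = 1/828317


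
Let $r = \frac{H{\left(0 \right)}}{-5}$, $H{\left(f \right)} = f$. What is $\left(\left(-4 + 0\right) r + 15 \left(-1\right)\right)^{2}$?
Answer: $225$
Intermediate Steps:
$r = 0$ ($r = \frac{0}{-5} = 0 \left(- \frac{1}{5}\right) = 0$)
$\left(\left(-4 + 0\right) r + 15 \left(-1\right)\right)^{2} = \left(\left(-4 + 0\right) 0 + 15 \left(-1\right)\right)^{2} = \left(\left(-4\right) 0 - 15\right)^{2} = \left(0 - 15\right)^{2} = \left(-15\right)^{2} = 225$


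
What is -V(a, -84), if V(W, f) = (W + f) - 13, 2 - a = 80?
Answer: 175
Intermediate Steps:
a = -78 (a = 2 - 1*80 = 2 - 80 = -78)
V(W, f) = -13 + W + f
-V(a, -84) = -(-13 - 78 - 84) = -1*(-175) = 175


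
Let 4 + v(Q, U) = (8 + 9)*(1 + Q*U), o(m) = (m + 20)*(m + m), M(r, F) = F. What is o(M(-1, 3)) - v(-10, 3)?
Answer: 635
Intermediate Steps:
o(m) = 2*m*(20 + m) (o(m) = (20 + m)*(2*m) = 2*m*(20 + m))
v(Q, U) = 13 + 17*Q*U (v(Q, U) = -4 + (8 + 9)*(1 + Q*U) = -4 + 17*(1 + Q*U) = -4 + (17 + 17*Q*U) = 13 + 17*Q*U)
o(M(-1, 3)) - v(-10, 3) = 2*3*(20 + 3) - (13 + 17*(-10)*3) = 2*3*23 - (13 - 510) = 138 - 1*(-497) = 138 + 497 = 635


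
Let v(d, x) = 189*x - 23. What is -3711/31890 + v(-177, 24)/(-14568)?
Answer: -32996903/77428920 ≈ -0.42616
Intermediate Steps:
v(d, x) = -23 + 189*x
-3711/31890 + v(-177, 24)/(-14568) = -3711/31890 + (-23 + 189*24)/(-14568) = -3711*1/31890 + (-23 + 4536)*(-1/14568) = -1237/10630 + 4513*(-1/14568) = -1237/10630 - 4513/14568 = -32996903/77428920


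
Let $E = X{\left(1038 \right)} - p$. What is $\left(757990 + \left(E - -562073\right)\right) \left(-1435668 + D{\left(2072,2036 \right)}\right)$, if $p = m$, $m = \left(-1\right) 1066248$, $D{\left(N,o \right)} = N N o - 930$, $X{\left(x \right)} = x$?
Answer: $20864203224685074$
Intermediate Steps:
$D{\left(N,o \right)} = -930 + o N^{2}$ ($D{\left(N,o \right)} = N^{2} o - 930 = o N^{2} - 930 = -930 + o N^{2}$)
$m = -1066248$
$p = -1066248$
$E = 1067286$ ($E = 1038 - -1066248 = 1038 + 1066248 = 1067286$)
$\left(757990 + \left(E - -562073\right)\right) \left(-1435668 + D{\left(2072,2036 \right)}\right) = \left(757990 + \left(1067286 - -562073\right)\right) \left(-1435668 - \left(930 - 2036 \cdot 2072^{2}\right)\right) = \left(757990 + \left(1067286 + 562073\right)\right) \left(-1435668 + \left(-930 + 2036 \cdot 4293184\right)\right) = \left(757990 + 1629359\right) \left(-1435668 + \left(-930 + 8740922624\right)\right) = 2387349 \left(-1435668 + 8740921694\right) = 2387349 \cdot 8739486026 = 20864203224685074$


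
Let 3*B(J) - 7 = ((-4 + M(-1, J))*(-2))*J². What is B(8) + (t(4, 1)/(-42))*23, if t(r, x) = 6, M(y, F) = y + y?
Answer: 5356/21 ≈ 255.05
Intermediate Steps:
M(y, F) = 2*y
B(J) = 7/3 + 4*J² (B(J) = 7/3 + (((-4 + 2*(-1))*(-2))*J²)/3 = 7/3 + (((-4 - 2)*(-2))*J²)/3 = 7/3 + ((-6*(-2))*J²)/3 = 7/3 + (12*J²)/3 = 7/3 + 4*J²)
B(8) + (t(4, 1)/(-42))*23 = (7/3 + 4*8²) + (6/(-42))*23 = (7/3 + 4*64) + (6*(-1/42))*23 = (7/3 + 256) - ⅐*23 = 775/3 - 23/7 = 5356/21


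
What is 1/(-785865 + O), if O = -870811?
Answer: -1/1656676 ≈ -6.0362e-7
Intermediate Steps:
1/(-785865 + O) = 1/(-785865 - 870811) = 1/(-1656676) = -1/1656676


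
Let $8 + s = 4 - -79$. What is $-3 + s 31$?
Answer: $2322$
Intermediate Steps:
$s = 75$ ($s = -8 + \left(4 - -79\right) = -8 + \left(4 + 79\right) = -8 + 83 = 75$)
$-3 + s 31 = -3 + 75 \cdot 31 = -3 + 2325 = 2322$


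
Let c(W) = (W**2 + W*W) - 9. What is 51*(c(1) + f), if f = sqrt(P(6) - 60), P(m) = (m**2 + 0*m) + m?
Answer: -357 + 153*I*sqrt(2) ≈ -357.0 + 216.37*I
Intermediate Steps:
P(m) = m + m**2 (P(m) = (m**2 + 0) + m = m**2 + m = m + m**2)
f = 3*I*sqrt(2) (f = sqrt(6*(1 + 6) - 60) = sqrt(6*7 - 60) = sqrt(42 - 60) = sqrt(-18) = 3*I*sqrt(2) ≈ 4.2426*I)
c(W) = -9 + 2*W**2 (c(W) = (W**2 + W**2) - 9 = 2*W**2 - 9 = -9 + 2*W**2)
51*(c(1) + f) = 51*((-9 + 2*1**2) + 3*I*sqrt(2)) = 51*((-9 + 2*1) + 3*I*sqrt(2)) = 51*((-9 + 2) + 3*I*sqrt(2)) = 51*(-7 + 3*I*sqrt(2)) = -357 + 153*I*sqrt(2)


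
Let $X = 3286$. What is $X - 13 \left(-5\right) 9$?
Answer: $3871$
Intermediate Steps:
$X - 13 \left(-5\right) 9 = 3286 - 13 \left(-5\right) 9 = 3286 - \left(-65\right) 9 = 3286 - -585 = 3286 + 585 = 3871$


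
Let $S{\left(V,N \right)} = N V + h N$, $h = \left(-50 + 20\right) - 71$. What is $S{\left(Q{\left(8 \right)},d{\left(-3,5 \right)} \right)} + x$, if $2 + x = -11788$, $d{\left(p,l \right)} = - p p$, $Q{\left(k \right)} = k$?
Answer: $-10953$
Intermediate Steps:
$d{\left(p,l \right)} = - p^{2}$
$h = -101$ ($h = -30 - 71 = -101$)
$x = -11790$ ($x = -2 - 11788 = -11790$)
$S{\left(V,N \right)} = - 101 N + N V$ ($S{\left(V,N \right)} = N V - 101 N = - 101 N + N V$)
$S{\left(Q{\left(8 \right)},d{\left(-3,5 \right)} \right)} + x = - \left(-3\right)^{2} \left(-101 + 8\right) - 11790 = \left(-1\right) 9 \left(-93\right) - 11790 = \left(-9\right) \left(-93\right) - 11790 = 837 - 11790 = -10953$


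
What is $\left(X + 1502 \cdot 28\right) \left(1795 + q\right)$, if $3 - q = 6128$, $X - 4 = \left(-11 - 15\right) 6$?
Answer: $-181444320$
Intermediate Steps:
$X = -152$ ($X = 4 + \left(-11 - 15\right) 6 = 4 - 156 = -152$)
$q = -6125$ ($q = 3 - 6128 = -6125$)
$\left(X + 1502 \cdot 28\right) \left(1795 + q\right) = \left(-152 + 1502 \cdot 28\right) \left(1795 - 6125\right) = \left(-152 + 42056\right) \left(-4330\right) = 41904 \left(-4330\right) = -181444320$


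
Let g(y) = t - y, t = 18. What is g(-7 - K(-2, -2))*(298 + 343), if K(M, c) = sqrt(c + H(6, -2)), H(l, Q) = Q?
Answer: 16025 + 1282*I ≈ 16025.0 + 1282.0*I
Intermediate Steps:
K(M, c) = sqrt(-2 + c) (K(M, c) = sqrt(c - 2) = sqrt(-2 + c))
g(y) = 18 - y
g(-7 - K(-2, -2))*(298 + 343) = (18 - (-7 - sqrt(-2 - 2)))*(298 + 343) = (18 - (-7 - sqrt(-4)))*641 = (18 - (-7 - 2*I))*641 = (18 + (7 + 2*I))*641 = (25 + 2*I)*641 = 16025 + 1282*I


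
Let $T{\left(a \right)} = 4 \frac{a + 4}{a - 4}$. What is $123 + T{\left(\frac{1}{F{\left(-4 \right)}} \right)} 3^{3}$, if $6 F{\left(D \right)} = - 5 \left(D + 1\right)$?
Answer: $-9$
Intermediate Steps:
$F{\left(D \right)} = - \frac{5}{6} - \frac{5 D}{6}$ ($F{\left(D \right)} = \frac{\left(-5\right) \left(D + 1\right)}{6} = \frac{\left(-5\right) \left(1 + D\right)}{6} = \frac{-5 - 5 D}{6} = - \frac{5}{6} - \frac{5 D}{6}$)
$T{\left(a \right)} = \frac{4 \left(4 + a\right)}{-4 + a}$ ($T{\left(a \right)} = 4 \frac{4 + a}{-4 + a} = \frac{4 \left(4 + a\right)}{-4 + a}$)
$123 + T{\left(\frac{1}{F{\left(-4 \right)}} \right)} 3^{3} = 123 + \frac{4 \left(4 + \frac{1}{- \frac{5}{6} - - \frac{10}{3}}\right)}{-4 + \frac{1}{- \frac{5}{6} - - \frac{10}{3}}} \cdot 3^{3} = 123 + \frac{4 \left(4 + \frac{1}{- \frac{5}{6} + \frac{10}{3}}\right)}{-4 + \frac{1}{- \frac{5}{6} + \frac{10}{3}}} \cdot 27 = 123 + \frac{4 \left(4 + \frac{1}{\frac{5}{2}}\right)}{-4 + \frac{1}{\frac{5}{2}}} \cdot 27 = 123 + \frac{4 \left(4 + \frac{2}{5}\right)}{-4 + \frac{2}{5}} \cdot 27 = 123 + 4 \frac{1}{- \frac{18}{5}} \cdot \frac{22}{5} \cdot 27 = 123 + 4 \left(- \frac{5}{18}\right) \frac{22}{5} \cdot 27 = 123 - 132 = -9$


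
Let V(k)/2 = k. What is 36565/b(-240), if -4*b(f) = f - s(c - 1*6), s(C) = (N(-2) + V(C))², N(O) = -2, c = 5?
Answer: 36565/64 ≈ 571.33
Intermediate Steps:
V(k) = 2*k
s(C) = (-2 + 2*C)²
b(f) = 4 - f/4 (b(f) = -(f - 4*(-1 + (5 - 1*6))²)/4 = -(f - 4*(-1 + (5 - 6))²)/4 = -(f - 4*(-1 - 1)²)/4 = -(f - 4*(-2)²)/4 = -(f - 4*4)/4 = -(f - 1*16)/4 = -(f - 16)/4 = -(-16 + f)/4 = 4 - f/4)
36565/b(-240) = 36565/(4 - ¼*(-240)) = 36565/(4 + 60) = 36565/64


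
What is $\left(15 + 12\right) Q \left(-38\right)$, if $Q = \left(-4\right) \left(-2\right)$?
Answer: $-8208$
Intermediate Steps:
$Q = 8$
$\left(15 + 12\right) Q \left(-38\right) = \left(15 + 12\right) 8 \left(-38\right) = 27 \cdot 8 \left(-38\right) = 216 \left(-38\right) = -8208$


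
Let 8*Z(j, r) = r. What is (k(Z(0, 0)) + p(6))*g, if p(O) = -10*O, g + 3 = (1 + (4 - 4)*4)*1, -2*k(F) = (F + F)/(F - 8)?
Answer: 120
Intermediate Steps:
Z(j, r) = r/8
k(F) = -F/(-8 + F) (k(F) = -(F + F)/(2*(F - 8)) = -2*F/(2*(-8 + F)) = -F/(-8 + F))
g = -2 (g = -3 + (1 + (4 - 4)*4)*1 = -3 + (1 + 0*4)*1 = -3 + (1 + 0)*1 = -3 + 1*1 = -3 + 1 = -2)
(k(Z(0, 0)) + p(6))*g = (-(⅛)*0/(-8 + (⅛)*0) - 10*6)*(-2) = (-1*0/(-8 + 0) - 60)*(-2) = (-1*0/(-8) - 60)*(-2) = (-1*0*(-⅛) - 60)*(-2) = (0 - 60)*(-2) = -60*(-2) = 120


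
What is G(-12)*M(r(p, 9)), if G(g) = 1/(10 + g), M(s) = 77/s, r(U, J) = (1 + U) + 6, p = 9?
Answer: -77/32 ≈ -2.4063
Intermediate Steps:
r(U, J) = 7 + U
G(-12)*M(r(p, 9)) = (77/(7 + 9))/(10 - 12) = (77/16)/(-2) = -77/(2*16) = -½*77/16 = -77/32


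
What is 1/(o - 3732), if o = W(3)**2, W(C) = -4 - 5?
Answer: -1/3651 ≈ -0.00027390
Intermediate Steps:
W(C) = -9
o = 81 (o = (-9)**2 = 81)
1/(o - 3732) = 1/(81 - 3732) = 1/(-3651) = -1/3651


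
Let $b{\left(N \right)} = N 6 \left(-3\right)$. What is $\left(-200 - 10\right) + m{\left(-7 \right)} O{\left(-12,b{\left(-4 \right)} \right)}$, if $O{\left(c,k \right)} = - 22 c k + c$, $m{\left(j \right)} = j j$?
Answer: $930594$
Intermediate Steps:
$m{\left(j \right)} = j^{2}$
$b{\left(N \right)} = - 18 N$ ($b{\left(N \right)} = 6 N \left(-3\right) = - 18 N$)
$O{\left(c,k \right)} = c - 22 c k$ ($O{\left(c,k \right)} = - 22 c k + c = c - 22 c k$)
$\left(-200 - 10\right) + m{\left(-7 \right)} O{\left(-12,b{\left(-4 \right)} \right)} = \left(-200 - 10\right) + \left(-7\right)^{2} \left(- 12 \left(1 - 22 \left(\left(-18\right) \left(-4\right)\right)\right)\right) = \left(-200 - 10\right) + 49 \left(- 12 \left(1 - 1584\right)\right) = -210 + 49 \left(- 12 \left(1 - 1584\right)\right) = -210 + 49 \left(\left(-12\right) \left(-1583\right)\right) = -210 + 49 \cdot 18996 = -210 + 930804 = 930594$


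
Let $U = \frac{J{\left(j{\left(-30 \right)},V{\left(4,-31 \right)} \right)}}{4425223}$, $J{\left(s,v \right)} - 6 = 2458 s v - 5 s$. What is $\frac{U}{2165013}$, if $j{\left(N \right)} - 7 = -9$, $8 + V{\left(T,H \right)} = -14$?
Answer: $\frac{36056}{3193555107633} \approx 1.129 \cdot 10^{-8}$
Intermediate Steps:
$V{\left(T,H \right)} = -22$ ($V{\left(T,H \right)} = -8 - 14 = -22$)
$j{\left(N \right)} = -2$ ($j{\left(N \right)} = 7 - 9 = -2$)
$J{\left(s,v \right)} = 6 - 5 s + 2458 s v$ ($J{\left(s,v \right)} = 6 - \left(5 s - 2458 s v\right) = 6 + \left(2458 s v - 5 s\right) = 6 + \left(- 5 s + 2458 s v\right) = 6 - 5 s + 2458 s v$)
$U = \frac{108168}{4425223}$ ($U = \frac{6 - -10 + 2458 \left(-2\right) \left(-22\right)}{4425223} = \left(6 + 10 + 108152\right) \frac{1}{4425223} = 108168 \cdot \frac{1}{4425223} = \frac{108168}{4425223} \approx 0.024444$)
$\frac{U}{2165013} = \frac{108168}{4425223 \cdot 2165013} = \frac{108168}{4425223} \cdot \frac{1}{2165013} = \frac{36056}{3193555107633}$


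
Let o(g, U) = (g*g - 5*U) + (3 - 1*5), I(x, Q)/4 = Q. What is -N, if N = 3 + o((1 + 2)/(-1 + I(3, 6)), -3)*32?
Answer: -221939/529 ≈ -419.54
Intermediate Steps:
I(x, Q) = 4*Q
o(g, U) = -2 + g**2 - 5*U (o(g, U) = (g**2 - 5*U) + (3 - 5) = (g**2 - 5*U) - 2 = -2 + g**2 - 5*U)
N = 221939/529 (N = 3 + (-2 + ((1 + 2)/(-1 + 4*6))**2 - 5*(-3))*32 = 3 + (-2 + (3/(-1 + 24))**2 + 15)*32 = 3 + (-2 + (3/23)**2 + 15)*32 = 3 + (-2 + 9/529 + 15)*32 = 3 + (6886/529)*32 = 3 + 220352/529 = 221939/529 ≈ 419.54)
-N = -1*221939/529 = -221939/529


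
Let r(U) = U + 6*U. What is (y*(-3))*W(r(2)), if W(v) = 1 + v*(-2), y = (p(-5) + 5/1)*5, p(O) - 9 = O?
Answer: 3645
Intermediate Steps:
p(O) = 9 + O
r(U) = 7*U
y = 45 (y = ((9 - 5) + 5/1)*5 = (4 + 5*1)*5 = (4 + 5)*5 = 9*5 = 45)
W(v) = 1 - 2*v
(y*(-3))*W(r(2)) = (45*(-3))*(1 - 14*2) = -135*(1 - 2*14) = -135*(1 - 28) = -135*(-27) = 3645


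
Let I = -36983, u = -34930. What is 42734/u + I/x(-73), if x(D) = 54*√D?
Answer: -21367/17465 + 36983*I*√73/3942 ≈ -1.2234 + 80.158*I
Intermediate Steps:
42734/u + I/x(-73) = 42734/(-34930) - 36983*(-I*√73/3942) = 42734*(-1/34930) - 36983*(-I*√73/3942) = -21367/17465 - 36983*(-I*√73/3942) = -21367/17465 - (-36983)*I*√73/3942 = -21367/17465 + 36983*I*√73/3942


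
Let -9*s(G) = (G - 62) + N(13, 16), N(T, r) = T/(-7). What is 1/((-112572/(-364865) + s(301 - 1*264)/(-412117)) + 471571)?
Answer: 9473125359915/4467254121780482057 ≈ 2.1206e-6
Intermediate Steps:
N(T, r) = -T/7 (N(T, r) = T*(-1/7) = -T/7)
s(G) = 149/21 - G/9 (s(G) = -((G - 62) - 1/7*13)/9 = -((-62 + G) - 13/7)/9 = -(-447/7 + G)/9 = 149/21 - G/9)
1/((-112572/(-364865) + s(301 - 1*264)/(-412117)) + 471571) = 1/((-112572/(-364865) + (149/21 - (301 - 1*264)/9)/(-412117)) + 471571) = 1/((-112572*(-1/364865) + (149/21 - (301 - 264)/9)*(-1/412117)) + 471571) = 1/((112572/364865 + (149/21 - 1/9*37)*(-1/412117)) + 471571) = 1/((112572/364865 + (149/21 - 37/9)*(-1/412117)) + 471571) = 1/((112572/364865 + (188/63)*(-1/412117)) + 471571) = 1/((112572/364865 - 188/25963371) + 471571) = 1/(2922680005592/9473125359915 + 471571) = 1/(4467254121780482057/9473125359915) = 9473125359915/4467254121780482057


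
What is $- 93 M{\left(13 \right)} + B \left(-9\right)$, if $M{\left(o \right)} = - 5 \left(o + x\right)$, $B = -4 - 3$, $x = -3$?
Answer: $4713$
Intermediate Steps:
$B = -7$
$M{\left(o \right)} = 15 - 5 o$ ($M{\left(o \right)} = - 5 \left(o - 3\right) = - 5 \left(-3 + o\right) = 15 - 5 o$)
$- 93 M{\left(13 \right)} + B \left(-9\right) = - 93 \left(15 - 65\right) - -63 = - 93 \left(15 - 65\right) + 63 = \left(-93\right) \left(-50\right) + 63 = 4650 + 63 = 4713$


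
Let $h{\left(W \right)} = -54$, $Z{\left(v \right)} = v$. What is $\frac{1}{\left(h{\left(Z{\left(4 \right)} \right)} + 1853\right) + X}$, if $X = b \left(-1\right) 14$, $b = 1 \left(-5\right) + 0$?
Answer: $\frac{1}{1869} \approx 0.00053505$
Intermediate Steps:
$b = -5$ ($b = -5 + 0 = -5$)
$X = 70$ ($X = \left(-5\right) \left(-1\right) 14 = 5 \cdot 14 = 70$)
$\frac{1}{\left(h{\left(Z{\left(4 \right)} \right)} + 1853\right) + X} = \frac{1}{\left(-54 + 1853\right) + 70} = \frac{1}{1799 + 70} = \frac{1}{1869}$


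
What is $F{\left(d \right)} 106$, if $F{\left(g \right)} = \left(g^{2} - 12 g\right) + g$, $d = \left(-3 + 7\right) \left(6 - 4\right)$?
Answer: $-2544$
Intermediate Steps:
$d = 8$ ($d = 4 \cdot 2 = 8$)
$F{\left(g \right)} = g^{2} - 11 g$
$F{\left(d \right)} 106 = 8 \left(-11 + 8\right) 106 = 8 \left(-3\right) 106 = \left(-24\right) 106 = -2544$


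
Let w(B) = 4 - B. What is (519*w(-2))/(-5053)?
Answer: -3114/5053 ≈ -0.61627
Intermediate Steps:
(519*w(-2))/(-5053) = (519*(4 - 1*(-2)))/(-5053) = (519*(4 + 2))*(-1/5053) = (519*6)*(-1/5053) = 3114*(-1/5053) = -3114/5053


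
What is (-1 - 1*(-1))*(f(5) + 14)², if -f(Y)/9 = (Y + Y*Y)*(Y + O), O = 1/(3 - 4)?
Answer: 0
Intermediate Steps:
O = -1 (O = 1/(-1) = -1)
f(Y) = -9*(-1 + Y)*(Y + Y²) (f(Y) = -9*(Y + Y*Y)*(Y - 1) = -9*(Y + Y²)*(-1 + Y) = -9*(-1 + Y)*(Y + Y²))
(-1 - 1*(-1))*(f(5) + 14)² = (-1 - 1*(-1))*(9*5*(1 - 1*5²) + 14)² = (-1 + 1)*(9*5*(1 - 1*25) + 14)² = 0*(9*5*(1 - 25) + 14)² = 0*(9*5*(-24) + 14)² = 0*(-1080 + 14)² = 0*(-1066)² = 0*1136356 = 0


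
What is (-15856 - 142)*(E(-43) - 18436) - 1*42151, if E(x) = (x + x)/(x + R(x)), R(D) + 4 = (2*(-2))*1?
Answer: 15038369999/51 ≈ 2.9487e+8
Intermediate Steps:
R(D) = -8 (R(D) = -4 + (2*(-2))*1 = -4 - 4*1 = -4 - 4 = -8)
E(x) = 2*x/(-8 + x) (E(x) = (x + x)/(x - 8) = (2*x)/(-8 + x) = 2*x/(-8 + x))
(-15856 - 142)*(E(-43) - 18436) - 1*42151 = (-15856 - 142)*(2*(-43)/(-8 - 43) - 18436) - 1*42151 = -15998*(2*(-43)/(-51) - 18436) - 42151 = -15998*(2*(-43)*(-1/51) - 18436) - 42151 = -15998*(86/51 - 18436) - 42151 = -15998*(-940150/51) - 42151 = 15040519700/51 - 42151 = 15038369999/51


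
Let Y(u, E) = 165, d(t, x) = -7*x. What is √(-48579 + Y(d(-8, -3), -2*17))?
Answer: I*√48414 ≈ 220.03*I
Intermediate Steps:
√(-48579 + Y(d(-8, -3), -2*17)) = √(-48579 + 165) = √(-48414) = I*√48414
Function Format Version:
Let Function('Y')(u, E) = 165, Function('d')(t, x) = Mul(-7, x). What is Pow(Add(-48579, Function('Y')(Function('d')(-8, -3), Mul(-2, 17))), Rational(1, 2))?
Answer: Mul(I, Pow(48414, Rational(1, 2))) ≈ Mul(220.03, I)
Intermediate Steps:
Pow(Add(-48579, Function('Y')(Function('d')(-8, -3), Mul(-2, 17))), Rational(1, 2)) = Pow(Add(-48579, 165), Rational(1, 2)) = Pow(-48414, Rational(1, 2)) = Mul(I, Pow(48414, Rational(1, 2)))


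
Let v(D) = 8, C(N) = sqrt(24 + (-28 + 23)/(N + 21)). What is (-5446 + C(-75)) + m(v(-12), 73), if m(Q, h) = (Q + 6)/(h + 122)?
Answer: -1061956/195 + sqrt(7806)/18 ≈ -5441.0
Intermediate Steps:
C(N) = sqrt(24 - 5/(21 + N))
m(Q, h) = (6 + Q)/(122 + h)
(-5446 + C(-75)) + m(v(-12), 73) = (-5446 + sqrt((499 + 24*(-75))/(21 - 75))) + (6 + 8)/(122 + 73) = (-5446 + sqrt((499 - 1800)/(-54))) + 14/195 = (-5446 + sqrt(-1/54*(-1301))) + (1/195)*14 = (-5446 + sqrt(1301/54)) + 14/195 = (-5446 + sqrt(7806)/18) + 14/195 = -1061956/195 + sqrt(7806)/18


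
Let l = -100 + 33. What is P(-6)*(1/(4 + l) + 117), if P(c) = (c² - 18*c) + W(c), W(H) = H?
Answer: 339020/21 ≈ 16144.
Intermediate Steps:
l = -67
P(c) = c² - 17*c (P(c) = (c² - 18*c) + c = c² - 17*c)
P(-6)*(1/(4 + l) + 117) = (-6*(-17 - 6))*(1/(4 - 67) + 117) = (-6*(-23))*(1/(-63) + 117) = 138*(-1/63 + 117) = 138*(7370/63) = 339020/21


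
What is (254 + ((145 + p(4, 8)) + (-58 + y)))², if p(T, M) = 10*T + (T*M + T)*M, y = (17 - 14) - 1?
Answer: 450241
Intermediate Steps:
y = 2 (y = 3 - 1 = 2)
p(T, M) = 10*T + M*(T + M*T) (p(T, M) = 10*T + (M*T + T)*M = 10*T + (T + M*T)*M = 10*T + M*(T + M*T))
(254 + ((145 + p(4, 8)) + (-58 + y)))² = (254 + ((145 + 4*(10 + 8 + 8²)) + (-58 + 2)))² = (254 + ((145 + 4*(10 + 8 + 64)) - 56))² = (254 + ((145 + 4*82) - 56))² = (254 + ((145 + 328) - 56))² = (254 + (473 - 56))² = (254 + 417)² = 671² = 450241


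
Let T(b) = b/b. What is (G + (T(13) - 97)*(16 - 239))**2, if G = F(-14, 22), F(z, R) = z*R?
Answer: 445210000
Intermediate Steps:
T(b) = 1
F(z, R) = R*z
G = -308 (G = 22*(-14) = -308)
(G + (T(13) - 97)*(16 - 239))**2 = (-308 + (1 - 97)*(16 - 239))**2 = (-308 - 96*(-223))**2 = (-308 + 21408)**2 = 21100**2 = 445210000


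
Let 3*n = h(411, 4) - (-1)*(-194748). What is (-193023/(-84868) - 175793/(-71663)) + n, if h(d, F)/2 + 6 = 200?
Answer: -1181990950847521/18245686452 ≈ -64782.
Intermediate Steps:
h(d, F) = 388 (h(d, F) = -12 + 2*200 = -12 + 400 = 388)
n = -194360/3 (n = (388 - (-1)*(-194748))/3 = (388 - 1*194748)/3 = (388 - 194748)/3 = (⅓)*(-194360) = -194360/3 ≈ -64787.)
(-193023/(-84868) - 175793/(-71663)) + n = (-193023/(-84868) - 175793/(-71663)) - 194360/3 = (-193023*(-1/84868) - 175793*(-1/71663)) - 194360/3 = (193023/84868 + 175793/71663) - 194360/3 = 28751807573/6081895484 - 194360/3 = -1181990950847521/18245686452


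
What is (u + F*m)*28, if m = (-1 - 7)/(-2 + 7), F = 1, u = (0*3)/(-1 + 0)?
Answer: -224/5 ≈ -44.800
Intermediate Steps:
u = 0 (u = 0/(-1) = 0*(-1) = 0)
m = -8/5 ≈ -1.6000
(u + F*m)*28 = (0 + 1*(-8/5))*28 = (0 - 8/5)*28 = -8/5*28 = -224/5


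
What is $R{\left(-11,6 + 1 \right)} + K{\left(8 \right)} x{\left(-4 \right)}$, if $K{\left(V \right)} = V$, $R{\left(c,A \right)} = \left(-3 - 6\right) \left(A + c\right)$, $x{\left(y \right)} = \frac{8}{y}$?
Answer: $20$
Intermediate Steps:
$R{\left(c,A \right)} = - 9 A - 9 c$ ($R{\left(c,A \right)} = - 9 \left(A + c\right) = - 9 A - 9 c$)
$R{\left(-11,6 + 1 \right)} + K{\left(8 \right)} x{\left(-4 \right)} = \left(- 9 \left(6 + 1\right) - -99\right) + 8 \frac{8}{-4} = \left(\left(-9\right) 7 + 99\right) + 8 \cdot 8 \left(- \frac{1}{4}\right) = \left(-63 + 99\right) + 8 \left(-2\right) = 36 - 16 = 20$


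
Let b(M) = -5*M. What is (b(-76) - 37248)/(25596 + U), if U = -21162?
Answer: -18434/2217 ≈ -8.3148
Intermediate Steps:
(b(-76) - 37248)/(25596 + U) = (-5*(-76) - 37248)/(25596 - 21162) = (380 - 37248)/4434 = -36868*1/4434 = -18434/2217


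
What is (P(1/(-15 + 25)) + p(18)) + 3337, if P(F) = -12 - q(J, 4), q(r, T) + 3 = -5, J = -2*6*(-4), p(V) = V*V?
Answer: 3657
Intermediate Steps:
p(V) = V²
J = 48 (J = -12*(-4) = 48)
q(r, T) = -8 (q(r, T) = -3 - 5 = -8)
P(F) = -4 (P(F) = -12 - 1*(-8) = -12 + 8 = -4)
(P(1/(-15 + 25)) + p(18)) + 3337 = (-4 + 18²) + 3337 = (-4 + 324) + 3337 = 320 + 3337 = 3657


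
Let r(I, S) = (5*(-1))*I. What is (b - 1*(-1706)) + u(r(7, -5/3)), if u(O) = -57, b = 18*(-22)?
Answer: 1253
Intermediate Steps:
r(I, S) = -5*I
b = -396
(b - 1*(-1706)) + u(r(7, -5/3)) = (-396 - 1*(-1706)) - 57 = (-396 + 1706) - 57 = 1310 - 57 = 1253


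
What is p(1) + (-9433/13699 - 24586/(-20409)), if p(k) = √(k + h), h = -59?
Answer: 144285517/279582891 + I*√58 ≈ 0.51607 + 7.6158*I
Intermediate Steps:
p(k) = √(-59 + k) (p(k) = √(k - 59) = √(-59 + k))
p(1) + (-9433/13699 - 24586/(-20409)) = √(-59 + 1) + (-9433/13699 - 24586/(-20409)) = √(-58) + (-9433*1/13699 - 24586*(-1/20409)) = I*√58 + (-9433/13699 + 24586/20409) = I*√58 + 144285517/279582891 = 144285517/279582891 + I*√58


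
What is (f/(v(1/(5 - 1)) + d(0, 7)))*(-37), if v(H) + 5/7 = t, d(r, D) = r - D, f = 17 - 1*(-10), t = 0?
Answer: 259/2 ≈ 129.50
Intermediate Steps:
f = 27 (f = 17 + 10 = 27)
v(H) = -5/7 (v(H) = -5/7 + 0 = -5/7)
(f/(v(1/(5 - 1)) + d(0, 7)))*(-37) = (27/(-5/7 + (0 - 1*7)))*(-37) = (27/(-5/7 + (0 - 7)))*(-37) = (27/(-5/7 - 7))*(-37) = (27/(-54/7))*(-37) = (27*(-7/54))*(-37) = -7/2*(-37) = 259/2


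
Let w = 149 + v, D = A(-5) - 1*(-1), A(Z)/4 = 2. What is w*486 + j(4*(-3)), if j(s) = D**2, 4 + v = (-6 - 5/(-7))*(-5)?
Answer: 583767/7 ≈ 83395.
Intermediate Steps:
v = 157/7 (v = -4 + (-6 - 5/(-7))*(-5) = -4 + (-6 - 5*(-1/7))*(-5) = -4 + (-6 + 5/7)*(-5) = -4 - 37/7*(-5) = -4 + 185/7 = 157/7 ≈ 22.429)
A(Z) = 8 (A(Z) = 4*2 = 8)
D = 9 (D = 8 - 1*(-1) = 8 + 1 = 9)
w = 1200/7 (w = 149 + 157/7 = 1200/7 ≈ 171.43)
j(s) = 81 (j(s) = 9**2 = 81)
w*486 + j(4*(-3)) = (1200/7)*486 + 81 = 583200/7 + 81 = 583767/7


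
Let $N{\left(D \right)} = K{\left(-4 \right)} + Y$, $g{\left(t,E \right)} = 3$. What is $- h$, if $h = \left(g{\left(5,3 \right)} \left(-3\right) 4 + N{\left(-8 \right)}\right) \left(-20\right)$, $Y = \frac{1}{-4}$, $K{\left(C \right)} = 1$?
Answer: $-705$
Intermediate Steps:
$Y = - \frac{1}{4} \approx -0.25$
$N{\left(D \right)} = \frac{3}{4}$ ($N{\left(D \right)} = 1 - \frac{1}{4} = \frac{3}{4}$)
$h = 705$ ($h = \left(3 \left(-3\right) 4 + \frac{3}{4}\right) \left(-20\right) = \left(\left(-9\right) 4 + \frac{3}{4}\right) \left(-20\right) = \left(-36 + \frac{3}{4}\right) \left(-20\right) = \left(- \frac{141}{4}\right) \left(-20\right) = 705$)
$- h = \left(-1\right) 705 = -705$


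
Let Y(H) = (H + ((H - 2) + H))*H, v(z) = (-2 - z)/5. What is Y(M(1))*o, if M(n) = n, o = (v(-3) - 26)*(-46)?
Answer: 5934/5 ≈ 1186.8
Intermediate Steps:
v(z) = -2/5 - z/5 (v(z) = (-2 - z)*(1/5) = -2/5 - z/5)
o = 5934/5 (o = ((-2/5 - 1/5*(-3)) - 26)*(-46) = ((-2/5 + 3/5) - 26)*(-46) = (1/5 - 26)*(-46) = -129/5*(-46) = 5934/5 ≈ 1186.8)
Y(H) = H*(-2 + 3*H) (Y(H) = (H + ((-2 + H) + H))*H = (H + (-2 + 2*H))*H = (-2 + 3*H)*H = H*(-2 + 3*H))
Y(M(1))*o = (1*(-2 + 3*1))*(5934/5) = (1*(-2 + 3))*(5934/5) = (1*1)*(5934/5) = 1*(5934/5) = 5934/5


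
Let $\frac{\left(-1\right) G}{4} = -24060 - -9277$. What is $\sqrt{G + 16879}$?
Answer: $\sqrt{76011} \approx 275.7$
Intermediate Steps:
$G = 59132$ ($G = - 4 \left(-24060 - -9277\right) = - 4 \left(-24060 + 9277\right) = \left(-4\right) \left(-14783\right) = 59132$)
$\sqrt{G + 16879} = \sqrt{59132 + 16879} = \sqrt{76011}$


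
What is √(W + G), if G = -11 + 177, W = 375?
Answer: √541 ≈ 23.259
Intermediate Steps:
G = 166
√(W + G) = √(375 + 166) = √541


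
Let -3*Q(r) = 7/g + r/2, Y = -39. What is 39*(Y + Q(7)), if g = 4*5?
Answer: -31421/20 ≈ -1571.1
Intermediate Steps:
g = 20
Q(r) = -7/60 - r/6 (Q(r) = -(7/20 + r/2)/3 = -7/60 - r/6)
39*(Y + Q(7)) = 39*(-39 + (-7/60 - ⅙*7)) = 39*(-39 + (-7/60 - 7/6)) = 39*(-39 - 77/60) = 39*(-2417/60) = -31421/20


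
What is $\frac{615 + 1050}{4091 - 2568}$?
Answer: $\frac{1665}{1523} \approx 1.0932$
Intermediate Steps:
$\frac{615 + 1050}{4091 - 2568} = \frac{1665}{1523}$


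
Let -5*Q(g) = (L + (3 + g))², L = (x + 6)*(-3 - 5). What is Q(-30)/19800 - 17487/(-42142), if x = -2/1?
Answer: 792258349/2086029000 ≈ 0.37979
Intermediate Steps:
x = -2 (x = -2*1 = -2)
L = -32 (L = (-2 + 6)*(-3 - 5) = 4*(-8) = -32)
Q(g) = -(-29 + g)²/5 (Q(g) = -(-32 + (3 + g))²/5 = -(-29 + g)²/5)
Q(-30)/19800 - 17487/(-42142) = -(-29 - 30)²/5/19800 - 17487/(-42142) = -⅕*(-59)²*(1/19800) - 17487*(-1/42142) = -⅕*3481*(1/19800) + 17487/42142 = -3481/5*1/19800 + 17487/42142 = -3481/99000 + 17487/42142 = 792258349/2086029000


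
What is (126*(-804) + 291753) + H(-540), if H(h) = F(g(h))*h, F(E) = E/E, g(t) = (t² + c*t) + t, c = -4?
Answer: 189909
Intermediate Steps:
g(t) = t² - 3*t (g(t) = (t² - 4*t) + t = t² - 3*t)
F(E) = 1
H(h) = h (H(h) = 1*h = h)
(126*(-804) + 291753) + H(-540) = (126*(-804) + 291753) - 540 = (-101304 + 291753) - 540 = 190449 - 540 = 189909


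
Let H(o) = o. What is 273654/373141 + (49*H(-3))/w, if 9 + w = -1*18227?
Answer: 5045206071/6804599276 ≈ 0.74144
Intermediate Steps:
w = -18236 (w = -9 - 1*18227 = -9 - 18227 = -18236)
273654/373141 + (49*H(-3))/w = 273654/373141 + (49*(-3))/(-18236) = 273654*(1/373141) - 147*(-1/18236) = 273654/373141 + 147/18236 = 5045206071/6804599276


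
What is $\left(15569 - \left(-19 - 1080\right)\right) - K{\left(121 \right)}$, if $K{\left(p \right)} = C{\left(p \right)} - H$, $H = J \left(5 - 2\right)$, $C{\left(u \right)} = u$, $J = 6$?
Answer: $16565$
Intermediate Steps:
$H = 18$ ($H = 6 \left(5 - 2\right) = 6 \cdot 3 = 18$)
$K{\left(p \right)} = -18 + p$ ($K{\left(p \right)} = p - 18 = -18 + p$)
$\left(15569 - \left(-19 - 1080\right)\right) - K{\left(121 \right)} = \left(15569 - \left(-19 - 1080\right)\right) - \left(-18 + 121\right) = \left(15569 - \left(-19 - 1080\right)\right) - 103 = \left(15569 - -1099\right) - 103 = \left(15569 + 1099\right) - 103 = 16668 - 103 = 16565$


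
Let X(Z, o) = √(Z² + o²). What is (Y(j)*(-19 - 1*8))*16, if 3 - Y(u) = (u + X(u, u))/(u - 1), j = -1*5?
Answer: -936 - 360*√2 ≈ -1445.1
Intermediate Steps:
j = -5
Y(u) = 3 - (u + √2*√(u²))/(-1 + u) (Y(u) = 3 - (u + √(u² + u²))/(u - 1) = 3 - (u + √(2*u²))/(-1 + u) = 3 - (u + √2*√(u²))/(-1 + u))
(Y(j)*(-19 - 1*8))*16 = (((-3 + 2*(-5) - √2*√((-5)²))/(-1 - 5))*(-19 - 1*8))*16 = (((-3 - 10 - √2*√25)/(-6))*(-19 - 8))*16 = (-(-3 - 10 - 1*√2*5)/6*(-27))*16 = (-(-3 - 10 - 5*√2)/6*(-27))*16 = (-(-13 - 5*√2)/6*(-27))*16 = ((13/6 + 5*√2/6)*(-27))*16 = (-117/2 - 45*√2/2)*16 = -936 - 360*√2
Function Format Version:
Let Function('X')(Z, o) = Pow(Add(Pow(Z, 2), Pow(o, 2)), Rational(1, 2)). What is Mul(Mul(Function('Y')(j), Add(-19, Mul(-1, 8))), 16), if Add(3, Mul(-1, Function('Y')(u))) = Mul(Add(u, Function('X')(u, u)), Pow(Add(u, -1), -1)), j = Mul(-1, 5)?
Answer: Add(-936, Mul(-360, Pow(2, Rational(1, 2)))) ≈ -1445.1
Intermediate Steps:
j = -5
Function('Y')(u) = Add(3, Mul(-1, Pow(Add(-1, u), -1), Add(u, Mul(Pow(2, Rational(1, 2)), Pow(Pow(u, 2), Rational(1, 2)))))) (Function('Y')(u) = Add(3, Mul(-1, Mul(Add(u, Pow(Add(Pow(u, 2), Pow(u, 2)), Rational(1, 2))), Pow(Add(u, -1), -1)))) = Add(3, Mul(-1, Mul(Add(u, Pow(Mul(2, Pow(u, 2)), Rational(1, 2))), Pow(Add(-1, u), -1)))) = Add(3, Mul(-1, Mul(Add(u, Mul(Pow(2, Rational(1, 2)), Pow(Pow(u, 2), Rational(1, 2)))), Pow(Add(-1, u), -1)))) = Add(3, Mul(-1, Mul(Pow(Add(-1, u), -1), Add(u, Mul(Pow(2, Rational(1, 2)), Pow(Pow(u, 2), Rational(1, 2))))))) = Add(3, Mul(-1, Pow(Add(-1, u), -1), Add(u, Mul(Pow(2, Rational(1, 2)), Pow(Pow(u, 2), Rational(1, 2)))))))
Mul(Mul(Function('Y')(j), Add(-19, Mul(-1, 8))), 16) = Mul(Mul(Mul(Pow(Add(-1, -5), -1), Add(-3, Mul(2, -5), Mul(-1, Pow(2, Rational(1, 2)), Pow(Pow(-5, 2), Rational(1, 2))))), Add(-19, Mul(-1, 8))), 16) = Mul(Mul(Mul(Pow(-6, -1), Add(-3, -10, Mul(-1, Pow(2, Rational(1, 2)), Pow(25, Rational(1, 2))))), Add(-19, -8)), 16) = Mul(Mul(Mul(Rational(-1, 6), Add(-3, -10, Mul(-1, Pow(2, Rational(1, 2)), 5))), -27), 16) = Mul(Mul(Mul(Rational(-1, 6), Add(-3, -10, Mul(-5, Pow(2, Rational(1, 2))))), -27), 16) = Mul(Mul(Mul(Rational(-1, 6), Add(-13, Mul(-5, Pow(2, Rational(1, 2))))), -27), 16) = Mul(Mul(Add(Rational(13, 6), Mul(Rational(5, 6), Pow(2, Rational(1, 2)))), -27), 16) = Mul(Add(Rational(-117, 2), Mul(Rational(-45, 2), Pow(2, Rational(1, 2)))), 16) = Add(-936, Mul(-360, Pow(2, Rational(1, 2))))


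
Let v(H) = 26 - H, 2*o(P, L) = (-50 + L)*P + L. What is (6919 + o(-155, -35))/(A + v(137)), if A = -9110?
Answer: -13489/9221 ≈ -1.4629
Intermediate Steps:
o(P, L) = L/2 + P*(-50 + L)/2 (o(P, L) = ((-50 + L)*P + L)/2 = (P*(-50 + L) + L)/2 = (L + P*(-50 + L))/2 = L/2 + P*(-50 + L)/2)
(6919 + o(-155, -35))/(A + v(137)) = (6919 + ((½)*(-35) - 25*(-155) + (½)*(-35)*(-155)))/(-9110 + (26 - 1*137)) = (6919 + (-35/2 + 3875 + 5425/2))/(-9110 + (26 - 137)) = (6919 + 6570)/(-9110 - 111) = 13489/(-9221) = 13489*(-1/9221) = -13489/9221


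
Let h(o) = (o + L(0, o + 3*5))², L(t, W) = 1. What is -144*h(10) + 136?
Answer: -17288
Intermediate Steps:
h(o) = (1 + o)² (h(o) = (o + 1)² = (1 + o)²)
-144*h(10) + 136 = -144*(1 + 10)² + 136 = -144*11² + 136 = -144*121 + 136 = -17424 + 136 = -17288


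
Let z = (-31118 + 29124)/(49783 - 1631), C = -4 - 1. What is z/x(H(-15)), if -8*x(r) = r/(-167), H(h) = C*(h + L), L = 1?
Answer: -166499/210665 ≈ -0.79035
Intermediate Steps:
C = -5
z = -997/24076 (z = -1994/48152 = -1994*1/48152 = -997/24076 ≈ -0.041411)
H(h) = -5 - 5*h (H(h) = -5*(h + 1) = -5*(1 + h) = -5 - 5*h)
x(r) = r/1336 (x(r) = -r/(8*(-167)) = -r*(-1)/(8*167) = -(-1)*r/1336 = r/1336)
z/x(H(-15)) = -997*1336/(-5 - 5*(-15))/24076 = -997*1336/(-5 + 75)/24076 = -997/(24076*((1/1336)*70)) = -997/(24076*35/668) = -997/24076*668/35 = -166499/210665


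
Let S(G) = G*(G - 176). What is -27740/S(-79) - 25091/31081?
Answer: -273529027/125225349 ≈ -2.1843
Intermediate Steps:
S(G) = G*(-176 + G)
-27740/S(-79) - 25091/31081 = -27740*(-1/(79*(-176 - 79))) - 25091/31081 = -27740/((-79*(-255))) - 25091*1/31081 = -27740/20145 - 25091/31081 = -27740*1/20145 - 25091/31081 = -5548/4029 - 25091/31081 = -273529027/125225349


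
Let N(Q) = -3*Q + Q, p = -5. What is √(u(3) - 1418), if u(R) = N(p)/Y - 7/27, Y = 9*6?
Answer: 4*I*√7179/9 ≈ 37.657*I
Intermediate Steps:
N(Q) = -2*Q
Y = 54
u(R) = -2/27 (u(R) = -2*(-5)/54 - 7/27 = 10*(1/54) - 7*1/27 = 5/27 - 7/27 = -2/27)
√(u(3) - 1418) = √(-2/27 - 1418) = √(-38288/27) = 4*I*√7179/9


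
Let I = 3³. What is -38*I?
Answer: -1026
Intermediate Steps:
I = 27
-38*I = -38*27 = -1026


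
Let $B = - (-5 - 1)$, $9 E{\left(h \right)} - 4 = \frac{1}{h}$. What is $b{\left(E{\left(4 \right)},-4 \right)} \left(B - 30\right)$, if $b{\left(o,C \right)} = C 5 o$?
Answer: $\frac{680}{3} \approx 226.67$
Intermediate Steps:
$E{\left(h \right)} = \frac{4}{9} + \frac{1}{9 h}$
$b{\left(o,C \right)} = 5 C o$
$B = 6$ ($B = \left(-1\right) \left(-6\right) = 6$)
$b{\left(E{\left(4 \right)},-4 \right)} \left(B - 30\right) = 5 \left(-4\right) \frac{1 + 4 \cdot 4}{9 \cdot 4} \left(6 - 30\right) = 5 \left(-4\right) \frac{1}{9} \cdot \frac{1}{4} \left(1 + 16\right) \left(-24\right) = 5 \left(-4\right) \frac{1}{9} \cdot \frac{1}{4} \cdot 17 \left(-24\right) = 5 \left(-4\right) \frac{17}{36} \left(-24\right) = \left(- \frac{85}{9}\right) \left(-24\right) = \frac{680}{3}$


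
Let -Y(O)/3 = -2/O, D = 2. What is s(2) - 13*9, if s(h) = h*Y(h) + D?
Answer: -109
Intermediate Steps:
Y(O) = 6/O (Y(O) = -(-6)/O = 6/O)
s(h) = 8 (s(h) = h*(6/h) + 2 = 6 + 2 = 8)
s(2) - 13*9 = 8 - 13*9 = 8 - 117 = -109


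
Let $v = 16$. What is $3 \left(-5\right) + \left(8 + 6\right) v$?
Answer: $209$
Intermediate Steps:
$3 \left(-5\right) + \left(8 + 6\right) v = 3 \left(-5\right) + \left(8 + 6\right) 16 = -15 + 14 \cdot 16 = -15 + 224 = 209$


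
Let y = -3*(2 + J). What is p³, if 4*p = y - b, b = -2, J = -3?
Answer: 125/64 ≈ 1.9531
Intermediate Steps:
y = 3 (y = -3*(2 - 3) = -3*(-1) = 3)
p = 5/4 (p = (3 - 1*(-2))/4 = (3 + 2)/4 = (¼)*5 = 5/4 ≈ 1.2500)
p³ = (5/4)³ = 125/64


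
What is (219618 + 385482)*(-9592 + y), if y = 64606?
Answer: 33288971400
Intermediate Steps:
(219618 + 385482)*(-9592 + y) = (219618 + 385482)*(-9592 + 64606) = 605100*55014 = 33288971400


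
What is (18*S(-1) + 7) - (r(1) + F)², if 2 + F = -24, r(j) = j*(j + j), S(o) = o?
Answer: -587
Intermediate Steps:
r(j) = 2*j² (r(j) = j*(2*j) = 2*j²)
F = -26 (F = -2 - 24 = -26)
(18*S(-1) + 7) - (r(1) + F)² = (18*(-1) + 7) - (2*1² - 26)² = (-18 + 7) - (2*1 - 26)² = -11 - (2 - 26)² = -11 - 1*(-24)² = -11 - 1*576 = -11 - 576 = -587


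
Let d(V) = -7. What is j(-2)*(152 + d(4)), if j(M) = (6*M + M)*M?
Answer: 4060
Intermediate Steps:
j(M) = 7*M² (j(M) = (7*M)*M = 7*M²)
j(-2)*(152 + d(4)) = (7*(-2)²)*(152 - 7) = (7*4)*145 = 28*145 = 4060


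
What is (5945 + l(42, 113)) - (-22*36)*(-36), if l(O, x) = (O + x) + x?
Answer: -22299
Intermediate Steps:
l(O, x) = O + 2*x
(5945 + l(42, 113)) - (-22*36)*(-36) = (5945 + (42 + 2*113)) - (-22*36)*(-36) = (5945 + (42 + 226)) - (-792)*(-36) = (5945 + 268) - 1*28512 = 6213 - 28512 = -22299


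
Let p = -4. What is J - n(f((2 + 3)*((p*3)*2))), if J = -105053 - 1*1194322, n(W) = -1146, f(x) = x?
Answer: -1298229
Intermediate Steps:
J = -1299375 (J = -105053 - 1194322 = -1299375)
J - n(f((2 + 3)*((p*3)*2))) = -1299375 - 1*(-1146) = -1299375 + 1146 = -1298229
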